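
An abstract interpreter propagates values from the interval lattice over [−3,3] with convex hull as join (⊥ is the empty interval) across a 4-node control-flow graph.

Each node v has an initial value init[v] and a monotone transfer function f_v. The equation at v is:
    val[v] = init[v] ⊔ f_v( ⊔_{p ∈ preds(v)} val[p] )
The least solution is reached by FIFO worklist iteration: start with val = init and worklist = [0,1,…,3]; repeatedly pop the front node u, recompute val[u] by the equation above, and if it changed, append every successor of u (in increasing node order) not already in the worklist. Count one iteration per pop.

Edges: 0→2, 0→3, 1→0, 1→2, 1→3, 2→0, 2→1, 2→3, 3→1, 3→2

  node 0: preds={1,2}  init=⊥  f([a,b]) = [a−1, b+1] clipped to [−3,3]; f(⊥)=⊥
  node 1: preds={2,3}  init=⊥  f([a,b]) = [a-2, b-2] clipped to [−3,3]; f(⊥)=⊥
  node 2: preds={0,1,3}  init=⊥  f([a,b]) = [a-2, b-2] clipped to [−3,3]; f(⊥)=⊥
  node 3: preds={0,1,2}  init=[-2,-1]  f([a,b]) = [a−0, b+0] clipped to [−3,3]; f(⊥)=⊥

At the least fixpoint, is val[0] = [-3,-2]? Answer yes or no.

yes

Trace (8 dequeues):
  [1] u=0 | in ⊥ | out ⊥ | ==
  [2] u=1 | in [-2,-1] | out [-3,-3] | prev ⊥ | push {0}
  [3] u=2 | in [-3,-1] | out [-3,-3] | prev ⊥ | push {1}
  [4] u=3 | in [-3,-3] | out [-3,-1] | prev [-2,-1] | push {2}
  [5] u=0 | in [-3,-3] | out [-3,-2] | prev ⊥ | push {3}
  [6] u=1 | in [-3,-1] | out [-3,-3] | ==
  [7] u=2 | in [-3,-1] | out [-3,-3] | ==
  [8] u=3 | in [-3,-2] | out [-3,-1] | ==

Converged values:
  [0] [-3,-2]
  [1] [-3,-3]
  [2] [-3,-3]
  [3] [-3,-1]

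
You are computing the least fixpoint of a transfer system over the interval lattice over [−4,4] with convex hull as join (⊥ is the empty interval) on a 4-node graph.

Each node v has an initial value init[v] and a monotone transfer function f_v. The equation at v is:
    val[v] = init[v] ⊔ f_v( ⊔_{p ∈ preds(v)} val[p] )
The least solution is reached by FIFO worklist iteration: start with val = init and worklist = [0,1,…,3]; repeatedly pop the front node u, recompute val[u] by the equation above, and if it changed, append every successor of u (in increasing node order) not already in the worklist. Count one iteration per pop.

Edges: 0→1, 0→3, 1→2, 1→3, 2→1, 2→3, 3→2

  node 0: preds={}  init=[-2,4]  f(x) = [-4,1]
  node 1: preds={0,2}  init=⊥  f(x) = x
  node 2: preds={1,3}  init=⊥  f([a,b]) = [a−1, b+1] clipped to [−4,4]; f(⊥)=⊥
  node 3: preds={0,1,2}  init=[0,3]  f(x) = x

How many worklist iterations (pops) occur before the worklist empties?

Trace (6 dequeues):
  [1] u=0 | in ⊥ | out [-4,4] | prev [-2,4] | push {}
  [2] u=1 | in [-4,4] | out [-4,4] | prev ⊥ | push {}
  [3] u=2 | in [-4,4] | out [-4,4] | prev ⊥ | push {1}
  [4] u=3 | in [-4,4] | out [-4,4] | prev [0,3] | push {2}
  [5] u=1 | in [-4,4] | out [-4,4] | ==
  [6] u=2 | in [-4,4] | out [-4,4] | ==

Converged values:
  [0] [-4,4]
  [1] [-4,4]
  [2] [-4,4]
  [3] [-4,4]

6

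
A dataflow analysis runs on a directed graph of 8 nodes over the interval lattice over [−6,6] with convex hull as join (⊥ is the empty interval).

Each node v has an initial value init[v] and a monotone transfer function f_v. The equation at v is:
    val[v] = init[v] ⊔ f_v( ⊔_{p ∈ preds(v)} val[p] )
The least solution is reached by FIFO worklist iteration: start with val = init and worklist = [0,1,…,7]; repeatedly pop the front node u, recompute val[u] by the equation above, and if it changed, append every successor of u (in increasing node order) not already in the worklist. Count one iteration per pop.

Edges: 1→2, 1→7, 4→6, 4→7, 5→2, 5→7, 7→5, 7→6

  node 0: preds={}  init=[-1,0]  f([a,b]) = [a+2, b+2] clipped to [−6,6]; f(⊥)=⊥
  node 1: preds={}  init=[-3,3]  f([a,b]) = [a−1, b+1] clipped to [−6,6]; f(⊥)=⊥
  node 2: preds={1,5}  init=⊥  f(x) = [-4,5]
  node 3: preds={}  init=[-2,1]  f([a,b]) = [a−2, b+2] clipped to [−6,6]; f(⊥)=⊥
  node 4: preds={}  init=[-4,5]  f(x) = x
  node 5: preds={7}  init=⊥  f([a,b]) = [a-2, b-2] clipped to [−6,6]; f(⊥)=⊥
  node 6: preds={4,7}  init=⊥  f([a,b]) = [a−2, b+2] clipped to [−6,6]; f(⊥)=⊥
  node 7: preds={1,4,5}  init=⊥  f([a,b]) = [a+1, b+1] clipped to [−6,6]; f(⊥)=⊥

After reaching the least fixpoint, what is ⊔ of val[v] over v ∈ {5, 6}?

[-6,6]

Worklist (18 pops):
  #1 pop 0: in=⊥ → [-1,0] (no change)
  #2 pop 1: in=⊥ → [-3,3] (no change)
  #3 pop 2: in=[-3,3] → [-4,5] (was ⊥); enqueue []
  #4 pop 3: in=⊥ → [-2,1] (no change)
  #5 pop 4: in=⊥ → [-4,5] (no change)
  #6 pop 5: in=⊥ → ⊥ (no change)
  #7 pop 6: in=[-4,5] → [-6,6] (was ⊥); enqueue []
  #8 pop 7: in=[-4,5] → [-3,6] (was ⊥); enqueue [5,6]
  #9 pop 5: in=[-3,6] → [-5,4] (was ⊥); enqueue [2,7]
  #10 pop 6: in=[-4,6] → [-6,6] (no change)
  #11 pop 2: in=[-5,4] → [-4,5] (no change)
  #12 pop 7: in=[-5,5] → [-4,6] (was [-3,6]); enqueue [5,6]
  #13 pop 5: in=[-4,6] → [-6,4] (was [-5,4]); enqueue [2,7]
  #14 pop 6: in=[-4,6] → [-6,6] (no change)
  #15 pop 2: in=[-6,4] → [-4,5] (no change)
  #16 pop 7: in=[-6,5] → [-5,6] (was [-4,6]); enqueue [5,6]
  #17 pop 5: in=[-5,6] → [-6,4] (no change)
  #18 pop 6: in=[-5,6] → [-6,6] (no change)

Fixpoint:
  val[0] = [-1,0]
  val[1] = [-3,3]
  val[2] = [-4,5]
  val[3] = [-2,1]
  val[4] = [-4,5]
  val[5] = [-6,4]
  val[6] = [-6,6]
  val[7] = [-5,6]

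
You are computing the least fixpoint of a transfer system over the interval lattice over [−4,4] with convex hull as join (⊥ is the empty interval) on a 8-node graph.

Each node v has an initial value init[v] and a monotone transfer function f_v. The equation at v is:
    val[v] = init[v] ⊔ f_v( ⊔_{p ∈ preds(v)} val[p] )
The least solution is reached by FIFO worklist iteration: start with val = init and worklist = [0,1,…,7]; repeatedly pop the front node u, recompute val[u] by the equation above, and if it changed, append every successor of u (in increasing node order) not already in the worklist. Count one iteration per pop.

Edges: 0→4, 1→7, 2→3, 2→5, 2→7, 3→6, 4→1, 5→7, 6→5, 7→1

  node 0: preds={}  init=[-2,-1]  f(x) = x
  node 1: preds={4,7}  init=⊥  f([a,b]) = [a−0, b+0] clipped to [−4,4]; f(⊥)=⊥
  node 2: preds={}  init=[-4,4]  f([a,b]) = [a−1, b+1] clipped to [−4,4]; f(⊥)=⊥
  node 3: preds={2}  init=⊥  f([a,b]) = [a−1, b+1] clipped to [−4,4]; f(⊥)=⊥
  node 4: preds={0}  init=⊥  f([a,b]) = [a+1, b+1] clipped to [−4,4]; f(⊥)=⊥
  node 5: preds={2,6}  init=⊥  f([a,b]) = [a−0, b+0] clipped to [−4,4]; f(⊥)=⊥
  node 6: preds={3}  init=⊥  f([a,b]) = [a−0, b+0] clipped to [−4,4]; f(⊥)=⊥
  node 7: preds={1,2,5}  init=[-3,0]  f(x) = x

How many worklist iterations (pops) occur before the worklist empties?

11

Worklist (11 pops):
  #1 pop 0: in=⊥ → [-2,-1] (no change)
  #2 pop 1: in=[-3,0] → [-3,0] (was ⊥); enqueue []
  #3 pop 2: in=⊥ → [-4,4] (no change)
  #4 pop 3: in=[-4,4] → [-4,4] (was ⊥); enqueue []
  #5 pop 4: in=[-2,-1] → [-1,0] (was ⊥); enqueue [1]
  #6 pop 5: in=[-4,4] → [-4,4] (was ⊥); enqueue []
  #7 pop 6: in=[-4,4] → [-4,4] (was ⊥); enqueue [5]
  #8 pop 7: in=[-4,4] → [-4,4] (was [-3,0]); enqueue []
  #9 pop 1: in=[-4,4] → [-4,4] (was [-3,0]); enqueue [7]
  #10 pop 5: in=[-4,4] → [-4,4] (no change)
  #11 pop 7: in=[-4,4] → [-4,4] (no change)

Fixpoint:
  val[0] = [-2,-1]
  val[1] = [-4,4]
  val[2] = [-4,4]
  val[3] = [-4,4]
  val[4] = [-1,0]
  val[5] = [-4,4]
  val[6] = [-4,4]
  val[7] = [-4,4]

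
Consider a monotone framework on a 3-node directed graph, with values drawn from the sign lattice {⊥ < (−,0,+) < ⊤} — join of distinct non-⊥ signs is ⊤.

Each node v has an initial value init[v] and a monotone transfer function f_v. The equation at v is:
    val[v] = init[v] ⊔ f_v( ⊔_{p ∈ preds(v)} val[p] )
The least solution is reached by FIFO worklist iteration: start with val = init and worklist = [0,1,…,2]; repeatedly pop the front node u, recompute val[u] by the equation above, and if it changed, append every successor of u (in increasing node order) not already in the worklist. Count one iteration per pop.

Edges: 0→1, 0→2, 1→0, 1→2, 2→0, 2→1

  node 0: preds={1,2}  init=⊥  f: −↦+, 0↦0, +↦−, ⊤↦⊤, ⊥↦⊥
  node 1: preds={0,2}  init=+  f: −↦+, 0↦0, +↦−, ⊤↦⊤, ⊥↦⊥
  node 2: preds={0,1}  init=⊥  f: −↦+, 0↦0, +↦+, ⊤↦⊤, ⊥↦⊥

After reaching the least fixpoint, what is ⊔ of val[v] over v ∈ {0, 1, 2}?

Iteration log — 7 steps:
  step 1. node 0  ⊔preds=+  new=−  old=⊥  +wl: 
  step 2. node 1  ⊔preds=−  new=+  stable
  step 3. node 2  ⊔preds=⊤  new=⊤  old=⊥  +wl: 0,1
  step 4. node 0  ⊔preds=⊤  new=⊤  old=−  +wl: 2
  step 5. node 1  ⊔preds=⊤  new=⊤  old=+  +wl: 0
  step 6. node 2  ⊔preds=⊤  new=⊤  stable
  step 7. node 0  ⊔preds=⊤  new=⊤  stable

Least fixpoint reached:
  node 0: ⊤
  node 1: ⊤
  node 2: ⊤

⊤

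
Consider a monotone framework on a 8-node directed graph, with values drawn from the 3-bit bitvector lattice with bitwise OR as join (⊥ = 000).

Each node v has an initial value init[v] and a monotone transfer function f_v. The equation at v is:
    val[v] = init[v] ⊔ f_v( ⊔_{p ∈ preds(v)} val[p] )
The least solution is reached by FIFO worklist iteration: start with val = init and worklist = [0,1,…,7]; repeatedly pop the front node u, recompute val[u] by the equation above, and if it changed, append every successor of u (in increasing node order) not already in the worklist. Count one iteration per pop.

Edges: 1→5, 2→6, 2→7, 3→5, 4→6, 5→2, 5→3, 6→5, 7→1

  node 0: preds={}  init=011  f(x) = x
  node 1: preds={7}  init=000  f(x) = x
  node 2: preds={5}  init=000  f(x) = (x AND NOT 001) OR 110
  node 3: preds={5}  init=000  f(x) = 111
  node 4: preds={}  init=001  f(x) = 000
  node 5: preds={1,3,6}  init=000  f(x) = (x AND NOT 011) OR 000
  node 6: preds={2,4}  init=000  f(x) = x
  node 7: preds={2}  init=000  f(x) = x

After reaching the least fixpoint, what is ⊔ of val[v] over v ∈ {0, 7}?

Trace (13 dequeues):
  [1] u=0 | in 000 | out 011 | ==
  [2] u=1 | in 000 | out 000 | ==
  [3] u=2 | in 000 | out 110 | prev 000 | push {}
  [4] u=3 | in 000 | out 111 | prev 000 | push {}
  [5] u=4 | in 000 | out 001 | ==
  [6] u=5 | in 111 | out 100 | prev 000 | push {2,3}
  [7] u=6 | in 111 | out 111 | prev 000 | push {5}
  [8] u=7 | in 110 | out 110 | prev 000 | push {1}
  [9] u=2 | in 100 | out 110 | ==
  [10] u=3 | in 100 | out 111 | ==
  [11] u=5 | in 111 | out 100 | ==
  [12] u=1 | in 110 | out 110 | prev 000 | push {5}
  [13] u=5 | in 111 | out 100 | ==

Converged values:
  [0] 011
  [1] 110
  [2] 110
  [3] 111
  [4] 001
  [5] 100
  [6] 111
  [7] 110

111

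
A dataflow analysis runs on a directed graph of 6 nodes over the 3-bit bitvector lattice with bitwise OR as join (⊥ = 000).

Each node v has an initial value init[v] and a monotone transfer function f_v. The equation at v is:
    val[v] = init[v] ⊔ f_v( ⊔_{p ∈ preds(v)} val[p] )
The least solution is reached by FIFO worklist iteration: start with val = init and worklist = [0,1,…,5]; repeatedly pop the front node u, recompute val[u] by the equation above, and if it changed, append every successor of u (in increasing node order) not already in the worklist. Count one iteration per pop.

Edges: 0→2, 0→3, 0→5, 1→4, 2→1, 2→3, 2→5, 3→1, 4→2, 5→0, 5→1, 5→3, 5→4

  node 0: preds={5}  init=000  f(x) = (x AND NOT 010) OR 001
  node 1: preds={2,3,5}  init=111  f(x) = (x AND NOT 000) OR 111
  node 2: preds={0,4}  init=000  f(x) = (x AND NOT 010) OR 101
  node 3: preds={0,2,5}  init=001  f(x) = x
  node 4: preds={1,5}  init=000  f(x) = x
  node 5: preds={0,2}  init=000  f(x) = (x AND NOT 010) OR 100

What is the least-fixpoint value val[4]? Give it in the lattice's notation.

111

Iteration log — 13 steps:
  step 1. node 0  ⊔preds=000  new=001  old=000  +wl: 
  step 2. node 1  ⊔preds=001  new=111  stable
  step 3. node 2  ⊔preds=001  new=101  old=000  +wl: 1
  step 4. node 3  ⊔preds=101  new=101  old=001  +wl: 
  step 5. node 4  ⊔preds=111  new=111  old=000  +wl: 2
  step 6. node 5  ⊔preds=101  new=101  old=000  +wl: 0,3,4
  step 7. node 1  ⊔preds=101  new=111  stable
  step 8. node 2  ⊔preds=111  new=101  stable
  step 9. node 0  ⊔preds=101  new=101  old=001  +wl: 2,5
  step 10. node 3  ⊔preds=101  new=101  stable
  step 11. node 4  ⊔preds=111  new=111  stable
  step 12. node 2  ⊔preds=111  new=101  stable
  step 13. node 5  ⊔preds=101  new=101  stable

Least fixpoint reached:
  node 0: 101
  node 1: 111
  node 2: 101
  node 3: 101
  node 4: 111
  node 5: 101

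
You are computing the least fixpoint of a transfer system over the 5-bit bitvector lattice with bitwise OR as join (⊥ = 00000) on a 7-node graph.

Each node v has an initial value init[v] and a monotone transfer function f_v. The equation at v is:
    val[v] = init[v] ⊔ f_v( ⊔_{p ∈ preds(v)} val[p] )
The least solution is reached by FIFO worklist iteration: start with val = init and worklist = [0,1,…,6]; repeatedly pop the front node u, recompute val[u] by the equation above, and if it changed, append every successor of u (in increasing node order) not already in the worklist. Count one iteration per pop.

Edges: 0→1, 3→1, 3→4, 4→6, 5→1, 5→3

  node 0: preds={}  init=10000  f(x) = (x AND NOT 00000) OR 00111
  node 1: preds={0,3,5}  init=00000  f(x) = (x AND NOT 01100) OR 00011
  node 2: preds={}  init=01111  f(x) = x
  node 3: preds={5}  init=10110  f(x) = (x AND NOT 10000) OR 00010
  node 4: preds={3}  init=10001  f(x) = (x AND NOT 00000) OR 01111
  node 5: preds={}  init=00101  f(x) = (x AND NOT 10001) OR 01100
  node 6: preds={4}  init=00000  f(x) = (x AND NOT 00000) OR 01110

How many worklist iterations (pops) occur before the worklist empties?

11

Trace (11 dequeues):
  [1] u=0 | in 00000 | out 10111 | prev 10000 | push {}
  [2] u=1 | in 10111 | out 10011 | prev 00000 | push {}
  [3] u=2 | in 00000 | out 01111 | ==
  [4] u=3 | in 00101 | out 10111 | prev 10110 | push {1}
  [5] u=4 | in 10111 | out 11111 | prev 10001 | push {}
  [6] u=5 | in 00000 | out 01101 | prev 00101 | push {3}
  [7] u=6 | in 11111 | out 11111 | prev 00000 | push {}
  [8] u=1 | in 11111 | out 10011 | ==
  [9] u=3 | in 01101 | out 11111 | prev 10111 | push {1,4}
  [10] u=1 | in 11111 | out 10011 | ==
  [11] u=4 | in 11111 | out 11111 | ==

Converged values:
  [0] 10111
  [1] 10011
  [2] 01111
  [3] 11111
  [4] 11111
  [5] 01101
  [6] 11111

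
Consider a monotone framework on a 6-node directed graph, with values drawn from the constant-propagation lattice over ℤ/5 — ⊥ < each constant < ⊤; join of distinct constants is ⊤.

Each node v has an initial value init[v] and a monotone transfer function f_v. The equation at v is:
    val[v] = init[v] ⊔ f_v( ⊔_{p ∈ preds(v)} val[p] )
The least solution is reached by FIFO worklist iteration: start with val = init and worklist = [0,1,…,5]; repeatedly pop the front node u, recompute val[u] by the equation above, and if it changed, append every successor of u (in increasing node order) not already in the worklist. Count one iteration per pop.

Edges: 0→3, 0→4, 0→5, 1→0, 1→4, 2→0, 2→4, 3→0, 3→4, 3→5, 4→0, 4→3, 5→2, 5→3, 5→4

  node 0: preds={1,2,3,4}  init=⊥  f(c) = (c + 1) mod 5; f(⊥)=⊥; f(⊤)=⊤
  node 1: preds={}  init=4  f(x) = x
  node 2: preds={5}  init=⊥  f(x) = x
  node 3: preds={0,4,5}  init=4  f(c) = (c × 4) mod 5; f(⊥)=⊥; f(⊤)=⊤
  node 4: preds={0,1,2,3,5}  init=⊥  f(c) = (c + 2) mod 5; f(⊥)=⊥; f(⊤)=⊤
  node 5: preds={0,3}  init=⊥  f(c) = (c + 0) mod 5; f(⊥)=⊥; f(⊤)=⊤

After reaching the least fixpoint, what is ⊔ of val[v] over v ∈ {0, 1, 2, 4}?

Trace (12 dequeues):
  [1] u=0 | in 4 | out 0 | prev ⊥ | push {}
  [2] u=1 | in ⊥ | out 4 | ==
  [3] u=2 | in ⊥ | out ⊥ | ==
  [4] u=3 | in 0 | out ⊤ | prev 4 | push {0}
  [5] u=4 | in ⊤ | out ⊤ | prev ⊥ | push {3}
  [6] u=5 | in ⊤ | out ⊤ | prev ⊥ | push {2,4}
  [7] u=0 | in ⊤ | out ⊤ | prev 0 | push {5}
  [8] u=3 | in ⊤ | out ⊤ | ==
  [9] u=2 | in ⊤ | out ⊤ | prev ⊥ | push {0}
  [10] u=4 | in ⊤ | out ⊤ | ==
  [11] u=5 | in ⊤ | out ⊤ | ==
  [12] u=0 | in ⊤ | out ⊤ | ==

Converged values:
  [0] ⊤
  [1] 4
  [2] ⊤
  [3] ⊤
  [4] ⊤
  [5] ⊤

⊤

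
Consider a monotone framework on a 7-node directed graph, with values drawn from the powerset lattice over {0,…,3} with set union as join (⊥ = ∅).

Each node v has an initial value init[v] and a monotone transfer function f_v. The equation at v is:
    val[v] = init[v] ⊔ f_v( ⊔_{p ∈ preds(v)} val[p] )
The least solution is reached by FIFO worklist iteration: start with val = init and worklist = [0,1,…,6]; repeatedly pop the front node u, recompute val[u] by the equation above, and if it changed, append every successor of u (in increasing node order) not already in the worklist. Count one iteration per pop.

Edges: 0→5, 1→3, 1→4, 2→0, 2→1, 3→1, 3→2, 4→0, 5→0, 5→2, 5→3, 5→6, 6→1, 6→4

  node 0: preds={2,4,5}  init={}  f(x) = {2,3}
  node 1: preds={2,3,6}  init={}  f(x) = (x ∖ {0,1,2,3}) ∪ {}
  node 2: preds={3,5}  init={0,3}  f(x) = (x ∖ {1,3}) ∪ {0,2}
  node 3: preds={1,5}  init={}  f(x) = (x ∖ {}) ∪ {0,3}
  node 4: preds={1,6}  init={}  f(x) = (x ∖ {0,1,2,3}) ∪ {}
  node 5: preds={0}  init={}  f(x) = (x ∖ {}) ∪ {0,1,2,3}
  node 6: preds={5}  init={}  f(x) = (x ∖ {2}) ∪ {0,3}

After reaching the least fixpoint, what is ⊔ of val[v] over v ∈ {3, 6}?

{0,1,2,3}

Trace (14 dequeues):
  [1] u=0 | in {0,3} | out {2,3} | prev {} | push {}
  [2] u=1 | in {0,3} | out {} | ==
  [3] u=2 | in {} | out {0,2,3} | prev {0,3} | push {0,1}
  [4] u=3 | in {} | out {0,3} | prev {} | push {2}
  [5] u=4 | in {} | out {} | ==
  [6] u=5 | in {2,3} | out {0,1,2,3} | prev {} | push {3}
  [7] u=6 | in {0,1,2,3} | out {0,1,3} | prev {} | push {4}
  [8] u=0 | in {0,1,2,3} | out {2,3} | ==
  [9] u=1 | in {0,1,2,3} | out {} | ==
  [10] u=2 | in {0,1,2,3} | out {0,2,3} | ==
  [11] u=3 | in {0,1,2,3} | out {0,1,2,3} | prev {0,3} | push {1,2}
  [12] u=4 | in {0,1,3} | out {} | ==
  [13] u=1 | in {0,1,2,3} | out {} | ==
  [14] u=2 | in {0,1,2,3} | out {0,2,3} | ==

Converged values:
  [0] {2,3}
  [1] {}
  [2] {0,2,3}
  [3] {0,1,2,3}
  [4] {}
  [5] {0,1,2,3}
  [6] {0,1,3}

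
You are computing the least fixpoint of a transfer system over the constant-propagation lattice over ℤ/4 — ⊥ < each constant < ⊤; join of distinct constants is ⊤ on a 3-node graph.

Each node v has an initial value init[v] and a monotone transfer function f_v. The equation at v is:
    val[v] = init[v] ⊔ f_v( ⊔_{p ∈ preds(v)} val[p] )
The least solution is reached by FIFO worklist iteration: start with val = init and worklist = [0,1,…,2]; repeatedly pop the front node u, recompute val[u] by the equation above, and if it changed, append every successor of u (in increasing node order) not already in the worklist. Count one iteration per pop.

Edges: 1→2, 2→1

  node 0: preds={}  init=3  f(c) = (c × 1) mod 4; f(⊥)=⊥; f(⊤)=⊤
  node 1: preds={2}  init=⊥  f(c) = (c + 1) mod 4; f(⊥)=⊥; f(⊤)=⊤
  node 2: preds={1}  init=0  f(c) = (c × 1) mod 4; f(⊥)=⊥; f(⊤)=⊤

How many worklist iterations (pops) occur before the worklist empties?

Worklist (5 pops):
  #1 pop 0: in=⊥ → 3 (no change)
  #2 pop 1: in=0 → 1 (was ⊥); enqueue []
  #3 pop 2: in=1 → ⊤ (was 0); enqueue [1]
  #4 pop 1: in=⊤ → ⊤ (was 1); enqueue [2]
  #5 pop 2: in=⊤ → ⊤ (no change)

Fixpoint:
  val[0] = 3
  val[1] = ⊤
  val[2] = ⊤

5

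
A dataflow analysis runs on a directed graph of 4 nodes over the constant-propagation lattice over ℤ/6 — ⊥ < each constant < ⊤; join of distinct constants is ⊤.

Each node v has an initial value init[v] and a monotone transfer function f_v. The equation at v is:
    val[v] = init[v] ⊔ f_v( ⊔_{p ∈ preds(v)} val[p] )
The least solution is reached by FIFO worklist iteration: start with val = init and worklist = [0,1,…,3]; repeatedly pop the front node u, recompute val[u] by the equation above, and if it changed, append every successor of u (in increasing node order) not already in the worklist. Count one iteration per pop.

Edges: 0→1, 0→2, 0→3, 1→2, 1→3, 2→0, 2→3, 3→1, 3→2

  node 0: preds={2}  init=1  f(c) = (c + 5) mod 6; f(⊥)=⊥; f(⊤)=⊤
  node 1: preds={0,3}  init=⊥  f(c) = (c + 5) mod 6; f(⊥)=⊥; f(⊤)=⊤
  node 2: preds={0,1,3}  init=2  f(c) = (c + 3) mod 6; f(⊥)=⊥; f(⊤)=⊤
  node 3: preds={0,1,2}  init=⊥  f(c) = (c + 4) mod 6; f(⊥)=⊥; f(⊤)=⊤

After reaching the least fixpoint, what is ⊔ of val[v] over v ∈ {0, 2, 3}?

Iteration log — 8 steps:
  step 1. node 0  ⊔preds=2  new=1  stable
  step 2. node 1  ⊔preds=1  new=0  old=⊥  +wl: 
  step 3. node 2  ⊔preds=⊤  new=⊤  old=2  +wl: 0
  step 4. node 3  ⊔preds=⊤  new=⊤  old=⊥  +wl: 1,2
  step 5. node 0  ⊔preds=⊤  new=⊤  old=1  +wl: 3
  step 6. node 1  ⊔preds=⊤  new=⊤  old=0  +wl: 
  step 7. node 2  ⊔preds=⊤  new=⊤  stable
  step 8. node 3  ⊔preds=⊤  new=⊤  stable

Least fixpoint reached:
  node 0: ⊤
  node 1: ⊤
  node 2: ⊤
  node 3: ⊤

⊤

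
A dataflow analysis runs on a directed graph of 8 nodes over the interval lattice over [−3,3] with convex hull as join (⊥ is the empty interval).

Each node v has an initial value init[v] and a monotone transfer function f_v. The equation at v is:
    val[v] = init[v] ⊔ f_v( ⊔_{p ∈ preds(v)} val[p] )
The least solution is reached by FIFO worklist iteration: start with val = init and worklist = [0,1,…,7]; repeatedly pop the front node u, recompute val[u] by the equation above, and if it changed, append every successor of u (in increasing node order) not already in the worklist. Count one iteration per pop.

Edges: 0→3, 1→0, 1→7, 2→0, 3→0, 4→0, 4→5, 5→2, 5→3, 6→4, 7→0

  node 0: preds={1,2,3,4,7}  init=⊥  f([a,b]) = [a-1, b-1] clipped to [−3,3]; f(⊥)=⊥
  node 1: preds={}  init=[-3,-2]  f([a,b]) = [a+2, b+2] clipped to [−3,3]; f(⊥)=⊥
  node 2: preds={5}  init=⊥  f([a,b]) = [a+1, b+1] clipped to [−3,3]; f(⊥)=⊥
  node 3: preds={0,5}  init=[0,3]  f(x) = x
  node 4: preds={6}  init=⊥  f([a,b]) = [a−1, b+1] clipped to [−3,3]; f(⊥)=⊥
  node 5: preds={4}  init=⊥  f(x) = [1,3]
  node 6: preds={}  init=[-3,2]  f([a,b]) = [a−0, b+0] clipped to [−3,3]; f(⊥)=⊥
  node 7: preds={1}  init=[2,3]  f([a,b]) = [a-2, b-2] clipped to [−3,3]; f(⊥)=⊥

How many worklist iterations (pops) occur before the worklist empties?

Worklist (12 pops):
  #1 pop 0: in=[-3,3] → [-3,2] (was ⊥); enqueue []
  #2 pop 1: in=⊥ → [-3,-2] (no change)
  #3 pop 2: in=⊥ → ⊥ (no change)
  #4 pop 3: in=[-3,2] → [-3,3] (was [0,3]); enqueue [0]
  #5 pop 4: in=[-3,2] → [-3,3] (was ⊥); enqueue []
  #6 pop 5: in=[-3,3] → [1,3] (was ⊥); enqueue [2,3]
  #7 pop 6: in=⊥ → [-3,2] (no change)
  #8 pop 7: in=[-3,-2] → [-3,3] (was [2,3]); enqueue []
  #9 pop 0: in=[-3,3] → [-3,2] (no change)
  #10 pop 2: in=[1,3] → [2,3] (was ⊥); enqueue [0]
  #11 pop 3: in=[-3,3] → [-3,3] (no change)
  #12 pop 0: in=[-3,3] → [-3,2] (no change)

Fixpoint:
  val[0] = [-3,2]
  val[1] = [-3,-2]
  val[2] = [2,3]
  val[3] = [-3,3]
  val[4] = [-3,3]
  val[5] = [1,3]
  val[6] = [-3,2]
  val[7] = [-3,3]

12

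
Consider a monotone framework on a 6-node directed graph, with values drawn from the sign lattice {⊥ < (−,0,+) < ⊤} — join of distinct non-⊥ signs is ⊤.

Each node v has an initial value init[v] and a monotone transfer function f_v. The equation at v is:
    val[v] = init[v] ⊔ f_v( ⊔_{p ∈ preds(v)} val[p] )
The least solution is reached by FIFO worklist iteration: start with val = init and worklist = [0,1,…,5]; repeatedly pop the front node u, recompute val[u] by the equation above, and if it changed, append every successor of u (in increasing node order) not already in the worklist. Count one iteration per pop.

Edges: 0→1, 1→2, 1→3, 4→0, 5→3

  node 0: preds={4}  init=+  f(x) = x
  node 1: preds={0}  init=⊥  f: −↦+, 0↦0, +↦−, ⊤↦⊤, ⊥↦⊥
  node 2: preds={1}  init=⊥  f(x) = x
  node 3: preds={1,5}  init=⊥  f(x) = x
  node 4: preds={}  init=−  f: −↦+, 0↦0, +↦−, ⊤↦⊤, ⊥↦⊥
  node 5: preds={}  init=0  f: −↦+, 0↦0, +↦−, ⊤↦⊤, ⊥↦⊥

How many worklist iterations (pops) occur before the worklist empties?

6

Iteration log — 6 steps:
  step 1. node 0  ⊔preds=−  new=⊤  old=+  +wl: 
  step 2. node 1  ⊔preds=⊤  new=⊤  old=⊥  +wl: 
  step 3. node 2  ⊔preds=⊤  new=⊤  old=⊥  +wl: 
  step 4. node 3  ⊔preds=⊤  new=⊤  old=⊥  +wl: 
  step 5. node 4  ⊔preds=⊥  new=−  stable
  step 6. node 5  ⊔preds=⊥  new=0  stable

Least fixpoint reached:
  node 0: ⊤
  node 1: ⊤
  node 2: ⊤
  node 3: ⊤
  node 4: −
  node 5: 0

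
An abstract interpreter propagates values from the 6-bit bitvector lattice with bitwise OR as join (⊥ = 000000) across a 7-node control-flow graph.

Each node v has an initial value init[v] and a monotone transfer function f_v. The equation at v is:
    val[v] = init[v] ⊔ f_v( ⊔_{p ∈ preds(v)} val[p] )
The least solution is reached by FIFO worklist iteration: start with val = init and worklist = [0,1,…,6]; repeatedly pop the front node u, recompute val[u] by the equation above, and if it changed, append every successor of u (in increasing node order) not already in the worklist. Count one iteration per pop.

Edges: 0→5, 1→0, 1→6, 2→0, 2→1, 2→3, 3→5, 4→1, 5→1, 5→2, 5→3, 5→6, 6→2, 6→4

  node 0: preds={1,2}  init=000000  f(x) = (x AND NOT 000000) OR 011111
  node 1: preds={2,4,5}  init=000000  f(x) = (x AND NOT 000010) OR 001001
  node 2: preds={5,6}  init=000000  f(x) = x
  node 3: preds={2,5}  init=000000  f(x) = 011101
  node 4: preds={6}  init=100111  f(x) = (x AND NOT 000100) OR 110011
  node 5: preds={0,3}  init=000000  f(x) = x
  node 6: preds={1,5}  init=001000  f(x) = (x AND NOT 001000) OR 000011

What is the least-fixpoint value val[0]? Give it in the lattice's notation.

Trace (18 dequeues):
  [1] u=0 | in 000000 | out 011111 | prev 000000 | push {}
  [2] u=1 | in 100111 | out 101101 | prev 000000 | push {0}
  [3] u=2 | in 001000 | out 001000 | prev 000000 | push {1}
  [4] u=3 | in 001000 | out 011101 | prev 000000 | push {}
  [5] u=4 | in 001000 | out 111111 | prev 100111 | push {}
  [6] u=5 | in 011111 | out 011111 | prev 000000 | push {2,3}
  [7] u=6 | in 111111 | out 111111 | prev 001000 | push {4}
  [8] u=0 | in 101101 | out 111111 | prev 011111 | push {5}
  [9] u=1 | in 111111 | out 111101 | prev 101101 | push {0,6}
  [10] u=2 | in 111111 | out 111111 | prev 001000 | push {1}
  [11] u=3 | in 111111 | out 011101 | ==
  [12] u=4 | in 111111 | out 111111 | ==
  [13] u=5 | in 111111 | out 111111 | prev 011111 | push {2,3}
  [14] u=0 | in 111111 | out 111111 | ==
  [15] u=6 | in 111111 | out 111111 | ==
  [16] u=1 | in 111111 | out 111101 | ==
  [17] u=2 | in 111111 | out 111111 | ==
  [18] u=3 | in 111111 | out 011101 | ==

Converged values:
  [0] 111111
  [1] 111101
  [2] 111111
  [3] 011101
  [4] 111111
  [5] 111111
  [6] 111111

111111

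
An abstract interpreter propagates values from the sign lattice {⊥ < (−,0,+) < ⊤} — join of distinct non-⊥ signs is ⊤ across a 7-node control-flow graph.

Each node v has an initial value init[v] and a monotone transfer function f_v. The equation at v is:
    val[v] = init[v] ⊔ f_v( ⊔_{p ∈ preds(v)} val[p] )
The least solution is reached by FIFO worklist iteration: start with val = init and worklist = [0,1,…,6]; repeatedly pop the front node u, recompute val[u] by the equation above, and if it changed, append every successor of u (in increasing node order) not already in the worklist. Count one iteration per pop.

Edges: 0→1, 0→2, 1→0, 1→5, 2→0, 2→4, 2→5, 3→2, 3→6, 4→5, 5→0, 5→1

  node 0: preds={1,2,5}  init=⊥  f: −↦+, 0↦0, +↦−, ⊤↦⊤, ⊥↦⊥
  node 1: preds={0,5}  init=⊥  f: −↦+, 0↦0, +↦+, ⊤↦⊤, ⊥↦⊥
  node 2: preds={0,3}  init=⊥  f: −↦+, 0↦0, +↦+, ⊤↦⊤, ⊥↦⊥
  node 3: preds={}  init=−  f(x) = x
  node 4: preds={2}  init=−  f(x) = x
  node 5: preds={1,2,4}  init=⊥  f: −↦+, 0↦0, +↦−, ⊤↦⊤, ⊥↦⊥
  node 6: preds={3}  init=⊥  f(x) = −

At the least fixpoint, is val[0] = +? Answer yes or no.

Worklist (13 pops):
  #1 pop 0: in=⊥ → ⊥ (no change)
  #2 pop 1: in=⊥ → ⊥ (no change)
  #3 pop 2: in=− → + (was ⊥); enqueue [0]
  #4 pop 3: in=⊥ → − (no change)
  #5 pop 4: in=+ → ⊤ (was −); enqueue []
  #6 pop 5: in=⊤ → ⊤ (was ⊥); enqueue [1]
  #7 pop 6: in=− → − (was ⊥); enqueue []
  #8 pop 0: in=⊤ → ⊤ (was ⊥); enqueue [2]
  #9 pop 1: in=⊤ → ⊤ (was ⊥); enqueue [0,5]
  #10 pop 2: in=⊤ → ⊤ (was +); enqueue [4]
  #11 pop 0: in=⊤ → ⊤ (no change)
  #12 pop 5: in=⊤ → ⊤ (no change)
  #13 pop 4: in=⊤ → ⊤ (no change)

Fixpoint:
  val[0] = ⊤
  val[1] = ⊤
  val[2] = ⊤
  val[3] = −
  val[4] = ⊤
  val[5] = ⊤
  val[6] = −

no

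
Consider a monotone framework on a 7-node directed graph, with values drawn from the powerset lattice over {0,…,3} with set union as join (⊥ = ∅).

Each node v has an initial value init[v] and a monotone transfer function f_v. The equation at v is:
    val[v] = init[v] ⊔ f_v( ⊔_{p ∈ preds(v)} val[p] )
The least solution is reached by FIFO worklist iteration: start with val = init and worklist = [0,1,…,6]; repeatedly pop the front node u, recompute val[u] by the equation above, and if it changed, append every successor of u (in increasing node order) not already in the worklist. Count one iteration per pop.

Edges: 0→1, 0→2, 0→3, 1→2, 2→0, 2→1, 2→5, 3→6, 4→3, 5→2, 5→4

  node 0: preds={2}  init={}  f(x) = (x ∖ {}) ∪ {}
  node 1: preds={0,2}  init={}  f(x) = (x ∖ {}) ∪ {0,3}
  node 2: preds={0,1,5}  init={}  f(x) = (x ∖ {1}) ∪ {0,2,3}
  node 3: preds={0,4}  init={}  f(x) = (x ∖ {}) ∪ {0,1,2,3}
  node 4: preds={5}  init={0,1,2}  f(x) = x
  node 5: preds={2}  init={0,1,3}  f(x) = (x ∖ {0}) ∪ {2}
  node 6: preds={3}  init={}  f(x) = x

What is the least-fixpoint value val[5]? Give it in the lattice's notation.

{0,1,2,3}

Iteration log — 12 steps:
  step 1. node 0  ⊔preds={}  new={}  stable
  step 2. node 1  ⊔preds={}  new={0,3}  old={}  +wl: 
  step 3. node 2  ⊔preds={0,1,3}  new={0,2,3}  old={}  +wl: 0,1
  step 4. node 3  ⊔preds={0,1,2}  new={0,1,2,3}  old={}  +wl: 
  step 5. node 4  ⊔preds={0,1,3}  new={0,1,2,3}  old={0,1,2}  +wl: 3
  step 6. node 5  ⊔preds={0,2,3}  new={0,1,2,3}  old={0,1,3}  +wl: 2,4
  step 7. node 6  ⊔preds={0,1,2,3}  new={0,1,2,3}  old={}  +wl: 
  step 8. node 0  ⊔preds={0,2,3}  new={0,2,3}  old={}  +wl: 
  step 9. node 1  ⊔preds={0,2,3}  new={0,2,3}  old={0,3}  +wl: 
  step 10. node 3  ⊔preds={0,1,2,3}  new={0,1,2,3}  stable
  step 11. node 2  ⊔preds={0,1,2,3}  new={0,2,3}  stable
  step 12. node 4  ⊔preds={0,1,2,3}  new={0,1,2,3}  stable

Least fixpoint reached:
  node 0: {0,2,3}
  node 1: {0,2,3}
  node 2: {0,2,3}
  node 3: {0,1,2,3}
  node 4: {0,1,2,3}
  node 5: {0,1,2,3}
  node 6: {0,1,2,3}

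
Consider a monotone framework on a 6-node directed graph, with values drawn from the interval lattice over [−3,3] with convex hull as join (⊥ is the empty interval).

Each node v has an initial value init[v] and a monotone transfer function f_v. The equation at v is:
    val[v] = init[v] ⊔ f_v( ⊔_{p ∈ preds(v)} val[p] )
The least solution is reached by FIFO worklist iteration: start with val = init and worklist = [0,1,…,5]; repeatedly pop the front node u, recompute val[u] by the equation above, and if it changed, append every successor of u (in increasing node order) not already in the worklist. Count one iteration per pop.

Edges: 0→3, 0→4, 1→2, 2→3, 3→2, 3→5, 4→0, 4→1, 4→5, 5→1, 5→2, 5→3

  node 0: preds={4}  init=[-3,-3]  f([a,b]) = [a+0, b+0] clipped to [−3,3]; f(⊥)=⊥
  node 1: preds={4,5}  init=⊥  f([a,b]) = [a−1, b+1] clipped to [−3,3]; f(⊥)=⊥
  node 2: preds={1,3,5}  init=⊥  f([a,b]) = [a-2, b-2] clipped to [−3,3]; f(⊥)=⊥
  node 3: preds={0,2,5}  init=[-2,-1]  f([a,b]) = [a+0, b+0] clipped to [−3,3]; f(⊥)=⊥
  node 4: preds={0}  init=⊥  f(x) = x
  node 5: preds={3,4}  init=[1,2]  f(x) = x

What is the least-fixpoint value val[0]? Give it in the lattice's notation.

[-3,-3]

Trace (11 dequeues):
  [1] u=0 | in ⊥ | out [-3,-3] | ==
  [2] u=1 | in [1,2] | out [0,3] | prev ⊥ | push {}
  [3] u=2 | in [-2,3] | out [-3,1] | prev ⊥ | push {}
  [4] u=3 | in [-3,2] | out [-3,2] | prev [-2,-1] | push {2}
  [5] u=4 | in [-3,-3] | out [-3,-3] | prev ⊥ | push {0,1}
  [6] u=5 | in [-3,2] | out [-3,2] | prev [1,2] | push {3}
  [7] u=2 | in [-3,3] | out [-3,1] | ==
  [8] u=0 | in [-3,-3] | out [-3,-3] | ==
  [9] u=1 | in [-3,2] | out [-3,3] | prev [0,3] | push {2}
  [10] u=3 | in [-3,2] | out [-3,2] | ==
  [11] u=2 | in [-3,3] | out [-3,1] | ==

Converged values:
  [0] [-3,-3]
  [1] [-3,3]
  [2] [-3,1]
  [3] [-3,2]
  [4] [-3,-3]
  [5] [-3,2]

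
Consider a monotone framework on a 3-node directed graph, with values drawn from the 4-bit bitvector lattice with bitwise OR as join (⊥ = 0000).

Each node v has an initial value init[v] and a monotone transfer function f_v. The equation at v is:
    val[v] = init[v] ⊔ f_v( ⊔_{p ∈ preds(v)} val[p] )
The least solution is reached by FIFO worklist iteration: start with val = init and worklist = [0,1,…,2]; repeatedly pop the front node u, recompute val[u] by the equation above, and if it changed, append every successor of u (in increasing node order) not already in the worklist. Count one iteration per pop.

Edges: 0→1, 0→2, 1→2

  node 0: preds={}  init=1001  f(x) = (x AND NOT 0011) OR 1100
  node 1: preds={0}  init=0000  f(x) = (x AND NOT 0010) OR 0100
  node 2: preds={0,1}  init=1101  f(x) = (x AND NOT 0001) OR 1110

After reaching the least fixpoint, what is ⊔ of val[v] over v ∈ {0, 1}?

1101

Iteration log — 3 steps:
  step 1. node 0  ⊔preds=0000  new=1101  old=1001  +wl: 
  step 2. node 1  ⊔preds=1101  new=1101  old=0000  +wl: 
  step 3. node 2  ⊔preds=1101  new=1111  old=1101  +wl: 

Least fixpoint reached:
  node 0: 1101
  node 1: 1101
  node 2: 1111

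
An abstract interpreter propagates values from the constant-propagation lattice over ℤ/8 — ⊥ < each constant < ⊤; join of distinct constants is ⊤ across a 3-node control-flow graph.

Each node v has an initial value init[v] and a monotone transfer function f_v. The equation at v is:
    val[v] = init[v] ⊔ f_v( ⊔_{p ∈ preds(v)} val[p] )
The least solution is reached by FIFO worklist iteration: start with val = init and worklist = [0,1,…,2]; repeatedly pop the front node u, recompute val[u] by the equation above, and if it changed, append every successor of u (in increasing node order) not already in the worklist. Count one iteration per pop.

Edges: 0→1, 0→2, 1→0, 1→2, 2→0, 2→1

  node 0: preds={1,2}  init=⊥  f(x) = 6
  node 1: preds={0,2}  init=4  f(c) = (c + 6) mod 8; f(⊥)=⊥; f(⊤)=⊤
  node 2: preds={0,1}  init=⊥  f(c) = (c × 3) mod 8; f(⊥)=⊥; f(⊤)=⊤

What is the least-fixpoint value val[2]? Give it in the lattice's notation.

⊤

Trace (7 dequeues):
  [1] u=0 | in 4 | out 6 | prev ⊥ | push {}
  [2] u=1 | in 6 | out 4 | ==
  [3] u=2 | in ⊤ | out ⊤ | prev ⊥ | push {0,1}
  [4] u=0 | in ⊤ | out 6 | ==
  [5] u=1 | in ⊤ | out ⊤ | prev 4 | push {0,2}
  [6] u=0 | in ⊤ | out 6 | ==
  [7] u=2 | in ⊤ | out ⊤ | ==

Converged values:
  [0] 6
  [1] ⊤
  [2] ⊤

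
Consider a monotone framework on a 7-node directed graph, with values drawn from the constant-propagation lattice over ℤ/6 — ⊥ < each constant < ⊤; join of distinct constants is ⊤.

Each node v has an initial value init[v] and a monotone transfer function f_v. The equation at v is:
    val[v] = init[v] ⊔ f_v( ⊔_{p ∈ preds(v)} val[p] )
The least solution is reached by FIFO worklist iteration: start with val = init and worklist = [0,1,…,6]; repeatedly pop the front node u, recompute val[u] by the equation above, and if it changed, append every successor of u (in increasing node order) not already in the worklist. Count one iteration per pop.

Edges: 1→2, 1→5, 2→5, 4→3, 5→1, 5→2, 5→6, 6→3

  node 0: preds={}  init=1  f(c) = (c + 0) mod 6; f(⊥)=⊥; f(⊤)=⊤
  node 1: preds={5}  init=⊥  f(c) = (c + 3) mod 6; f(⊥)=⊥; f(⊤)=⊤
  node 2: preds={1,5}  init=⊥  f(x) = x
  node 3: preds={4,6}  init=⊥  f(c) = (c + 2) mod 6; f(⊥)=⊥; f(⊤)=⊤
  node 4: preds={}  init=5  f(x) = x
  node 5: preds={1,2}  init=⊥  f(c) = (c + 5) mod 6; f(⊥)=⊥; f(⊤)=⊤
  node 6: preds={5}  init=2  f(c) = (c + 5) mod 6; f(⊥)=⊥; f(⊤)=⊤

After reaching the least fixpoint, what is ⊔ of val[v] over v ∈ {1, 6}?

2

Iteration log — 7 steps:
  step 1. node 0  ⊔preds=⊥  new=1  stable
  step 2. node 1  ⊔preds=⊥  new=⊥  stable
  step 3. node 2  ⊔preds=⊥  new=⊥  stable
  step 4. node 3  ⊔preds=⊤  new=⊤  old=⊥  +wl: 
  step 5. node 4  ⊔preds=⊥  new=5  stable
  step 6. node 5  ⊔preds=⊥  new=⊥  stable
  step 7. node 6  ⊔preds=⊥  new=2  stable

Least fixpoint reached:
  node 0: 1
  node 1: ⊥
  node 2: ⊥
  node 3: ⊤
  node 4: 5
  node 5: ⊥
  node 6: 2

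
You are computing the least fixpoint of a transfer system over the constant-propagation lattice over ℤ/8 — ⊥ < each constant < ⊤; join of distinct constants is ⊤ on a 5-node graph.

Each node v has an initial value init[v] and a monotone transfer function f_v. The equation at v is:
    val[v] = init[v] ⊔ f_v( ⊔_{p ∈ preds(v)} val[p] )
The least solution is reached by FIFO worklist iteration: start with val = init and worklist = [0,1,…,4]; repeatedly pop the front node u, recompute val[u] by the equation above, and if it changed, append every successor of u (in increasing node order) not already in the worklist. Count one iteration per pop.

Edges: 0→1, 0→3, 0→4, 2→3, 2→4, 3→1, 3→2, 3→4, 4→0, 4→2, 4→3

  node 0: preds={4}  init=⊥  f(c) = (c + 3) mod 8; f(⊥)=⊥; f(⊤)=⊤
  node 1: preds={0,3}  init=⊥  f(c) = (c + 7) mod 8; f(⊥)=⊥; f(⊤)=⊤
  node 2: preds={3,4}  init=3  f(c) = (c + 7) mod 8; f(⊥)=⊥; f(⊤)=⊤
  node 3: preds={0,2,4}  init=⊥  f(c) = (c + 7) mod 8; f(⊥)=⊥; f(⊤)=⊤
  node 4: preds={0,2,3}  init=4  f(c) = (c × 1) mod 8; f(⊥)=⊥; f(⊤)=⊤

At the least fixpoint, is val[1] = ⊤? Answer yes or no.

yes

Trace (11 dequeues):
  [1] u=0 | in 4 | out 7 | prev ⊥ | push {}
  [2] u=1 | in 7 | out 6 | prev ⊥ | push {}
  [3] u=2 | in 4 | out 3 | ==
  [4] u=3 | in ⊤ | out ⊤ | prev ⊥ | push {1,2}
  [5] u=4 | in ⊤ | out ⊤ | prev 4 | push {0,3}
  [6] u=1 | in ⊤ | out ⊤ | prev 6 | push {}
  [7] u=2 | in ⊤ | out ⊤ | prev 3 | push {4}
  [8] u=0 | in ⊤ | out ⊤ | prev 7 | push {1}
  [9] u=3 | in ⊤ | out ⊤ | ==
  [10] u=4 | in ⊤ | out ⊤ | ==
  [11] u=1 | in ⊤ | out ⊤ | ==

Converged values:
  [0] ⊤
  [1] ⊤
  [2] ⊤
  [3] ⊤
  [4] ⊤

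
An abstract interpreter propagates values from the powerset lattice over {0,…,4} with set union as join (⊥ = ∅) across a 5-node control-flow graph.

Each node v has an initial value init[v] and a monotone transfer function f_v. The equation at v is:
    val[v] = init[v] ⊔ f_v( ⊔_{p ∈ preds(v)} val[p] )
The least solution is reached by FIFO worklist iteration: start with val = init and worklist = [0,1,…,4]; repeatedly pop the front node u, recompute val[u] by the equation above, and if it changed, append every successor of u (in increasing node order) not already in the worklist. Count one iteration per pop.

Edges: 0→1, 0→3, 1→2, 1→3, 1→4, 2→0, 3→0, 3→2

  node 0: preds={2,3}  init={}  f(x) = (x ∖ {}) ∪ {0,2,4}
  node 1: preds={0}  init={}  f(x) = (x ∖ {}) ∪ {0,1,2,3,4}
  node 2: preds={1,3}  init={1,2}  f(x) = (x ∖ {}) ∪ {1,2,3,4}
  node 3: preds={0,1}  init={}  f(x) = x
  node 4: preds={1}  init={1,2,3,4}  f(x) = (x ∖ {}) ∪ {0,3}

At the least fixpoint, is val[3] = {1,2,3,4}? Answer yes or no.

no

Trace (9 dequeues):
  [1] u=0 | in {1,2} | out {0,1,2,4} | prev {} | push {}
  [2] u=1 | in {0,1,2,4} | out {0,1,2,3,4} | prev {} | push {}
  [3] u=2 | in {0,1,2,3,4} | out {0,1,2,3,4} | prev {1,2} | push {0}
  [4] u=3 | in {0,1,2,3,4} | out {0,1,2,3,4} | prev {} | push {2}
  [5] u=4 | in {0,1,2,3,4} | out {0,1,2,3,4} | prev {1,2,3,4} | push {}
  [6] u=0 | in {0,1,2,3,4} | out {0,1,2,3,4} | prev {0,1,2,4} | push {1,3}
  [7] u=2 | in {0,1,2,3,4} | out {0,1,2,3,4} | ==
  [8] u=1 | in {0,1,2,3,4} | out {0,1,2,3,4} | ==
  [9] u=3 | in {0,1,2,3,4} | out {0,1,2,3,4} | ==

Converged values:
  [0] {0,1,2,3,4}
  [1] {0,1,2,3,4}
  [2] {0,1,2,3,4}
  [3] {0,1,2,3,4}
  [4] {0,1,2,3,4}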